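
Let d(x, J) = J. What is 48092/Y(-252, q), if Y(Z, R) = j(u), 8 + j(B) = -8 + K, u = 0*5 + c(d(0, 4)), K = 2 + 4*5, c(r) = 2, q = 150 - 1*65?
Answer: 24046/3 ≈ 8015.3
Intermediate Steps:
q = 85 (q = 150 - 65 = 85)
K = 22 (K = 2 + 20 = 22)
u = 2 (u = 0*5 + 2 = 0 + 2 = 2)
j(B) = 6 (j(B) = -8 + (-8 + 22) = -8 + 14 = 6)
Y(Z, R) = 6
48092/Y(-252, q) = 48092/6 = 48092*(1/6) = 24046/3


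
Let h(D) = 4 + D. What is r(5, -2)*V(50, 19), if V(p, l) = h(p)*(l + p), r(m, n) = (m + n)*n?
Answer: -22356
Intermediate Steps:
r(m, n) = n*(m + n)
V(p, l) = (4 + p)*(l + p)
r(5, -2)*V(50, 19) = (-2*(5 - 2))*((4 + 50)*(19 + 50)) = (-2*3)*(54*69) = -6*3726 = -22356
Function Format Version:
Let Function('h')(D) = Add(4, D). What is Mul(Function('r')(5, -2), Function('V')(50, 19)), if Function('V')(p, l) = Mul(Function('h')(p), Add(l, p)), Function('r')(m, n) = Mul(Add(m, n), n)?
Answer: -22356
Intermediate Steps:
Function('r')(m, n) = Mul(n, Add(m, n))
Function('V')(p, l) = Mul(Add(4, p), Add(l, p))
Mul(Function('r')(5, -2), Function('V')(50, 19)) = Mul(Mul(-2, Add(5, -2)), Mul(Add(4, 50), Add(19, 50))) = Mul(Mul(-2, 3), Mul(54, 69)) = Mul(-6, 3726) = -22356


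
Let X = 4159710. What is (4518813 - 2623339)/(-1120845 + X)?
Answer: 1895474/3038865 ≈ 0.62374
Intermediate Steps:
(4518813 - 2623339)/(-1120845 + X) = (4518813 - 2623339)/(-1120845 + 4159710) = 1895474/3038865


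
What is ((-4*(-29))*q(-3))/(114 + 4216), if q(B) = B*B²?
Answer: -1566/2165 ≈ -0.72333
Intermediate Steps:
q(B) = B³
((-4*(-29))*q(-3))/(114 + 4216) = (-4*(-29)*(-3)³)/(114 + 4216) = (116*(-27))/4330 = -3132*1/4330 = -1566/2165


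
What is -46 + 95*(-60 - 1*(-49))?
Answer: -1091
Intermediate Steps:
-46 + 95*(-60 - 1*(-49)) = -46 + 95*(-60 + 49) = -46 + 95*(-11) = -46 - 1045 = -1091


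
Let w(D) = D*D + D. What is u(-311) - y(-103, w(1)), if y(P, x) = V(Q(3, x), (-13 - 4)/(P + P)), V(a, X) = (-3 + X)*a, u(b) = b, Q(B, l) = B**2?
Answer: -58657/206 ≈ -284.74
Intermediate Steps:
w(D) = D + D**2 (w(D) = D**2 + D = D + D**2)
V(a, X) = a*(-3 + X)
y(P, x) = -27 - 153/(2*P) (y(P, x) = 3**2*(-3 + (-13 - 4)/(P + P)) = 9*(-3 - 17*1/(2*P)) = 9*(-3 - 17/(2*P)) = -27 - 153/(2*P))
u(-311) - y(-103, w(1)) = -311 - (-27 - 153/2/(-103)) = -311 - (-27 - 153/2*(-1/103)) = -311 - (-27 + 153/206) = -311 - 1*(-5409/206) = -311 + 5409/206 = -58657/206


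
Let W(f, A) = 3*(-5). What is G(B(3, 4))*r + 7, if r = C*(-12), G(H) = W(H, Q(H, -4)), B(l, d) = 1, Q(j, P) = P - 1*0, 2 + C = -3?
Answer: -893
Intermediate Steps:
C = -5 (C = -2 - 3 = -5)
Q(j, P) = P (Q(j, P) = P + 0 = P)
W(f, A) = -15
G(H) = -15
r = 60 (r = -5*(-12) = 60)
G(B(3, 4))*r + 7 = -15*60 + 7 = -900 + 7 = -893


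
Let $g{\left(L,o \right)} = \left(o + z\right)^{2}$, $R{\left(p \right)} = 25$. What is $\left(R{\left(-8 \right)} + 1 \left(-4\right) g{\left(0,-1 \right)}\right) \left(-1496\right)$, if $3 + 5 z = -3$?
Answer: $- \frac{210936}{25} \approx -8437.4$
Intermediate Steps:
$z = - \frac{6}{5}$ ($z = - \frac{3}{5} + \frac{1}{5} \left(-3\right) = - \frac{3}{5} - \frac{3}{5} = - \frac{6}{5} \approx -1.2$)
$g{\left(L,o \right)} = \left(- \frac{6}{5} + o\right)^{2}$ ($g{\left(L,o \right)} = \left(o - \frac{6}{5}\right)^{2} = \left(- \frac{6}{5} + o\right)^{2}$)
$\left(R{\left(-8 \right)} + 1 \left(-4\right) g{\left(0,-1 \right)}\right) \left(-1496\right) = \left(25 + 1 \left(-4\right) \frac{\left(-6 + 5 \left(-1\right)\right)^{2}}{25}\right) \left(-1496\right) = \left(25 - 4 \frac{\left(-6 - 5\right)^{2}}{25}\right) \left(-1496\right) = \left(25 - 4 \frac{\left(-11\right)^{2}}{25}\right) \left(-1496\right) = \left(25 - 4 \cdot \frac{1}{25} \cdot 121\right) \left(-1496\right) = \left(25 - \frac{484}{25}\right) \left(-1496\right) = \frac{141}{25} \left(-1496\right) = - \frac{210936}{25}$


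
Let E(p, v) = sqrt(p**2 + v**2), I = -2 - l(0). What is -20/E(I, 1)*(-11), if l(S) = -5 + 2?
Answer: 110*sqrt(2) ≈ 155.56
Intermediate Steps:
l(S) = -3
I = 1 (I = -2 - 1*(-3) = -2 + 3 = 1)
-20/E(I, 1)*(-11) = -20/sqrt(1**2 + 1**2)*(-11) = -20/sqrt(1 + 1)*(-11) = -20*sqrt(2)/2*(-11) = -10*sqrt(2)*(-11) = 110*sqrt(2)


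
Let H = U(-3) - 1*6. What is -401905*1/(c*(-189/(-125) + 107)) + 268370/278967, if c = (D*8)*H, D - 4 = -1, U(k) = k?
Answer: 4933685294585/272441403936 ≈ 18.109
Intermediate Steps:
D = 3 (D = 4 - 1 = 3)
H = -9 (H = -3 - 1*6 = -3 - 6 = -9)
c = -216 (c = (3*8)*(-9) = 24*(-9) = -216)
-401905*1/(c*(-189/(-125) + 107)) + 268370/278967 = -401905*(-1/(216*(-189/(-125) + 107))) + 268370/278967 = -401905*(-1/(216*(-189*(-1/125) + 107))) + 268370*(1/278967) = -401905*(-1/(216*(189/125 + 107))) + 268370/278967 = -401905/((13564/125)*(-216)) + 268370/278967 = -401905/(-2929824/125) + 268370/278967 = -401905*(-125/2929824) + 268370/278967 = 50238125/2929824 + 268370/278967 = 4933685294585/272441403936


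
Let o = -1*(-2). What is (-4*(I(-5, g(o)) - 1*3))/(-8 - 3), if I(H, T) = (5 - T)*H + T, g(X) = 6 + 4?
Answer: 128/11 ≈ 11.636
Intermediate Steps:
o = 2
g(X) = 10
I(H, T) = T + H*(5 - T) (I(H, T) = H*(5 - T) + T = T + H*(5 - T))
(-4*(I(-5, g(o)) - 1*3))/(-8 - 3) = (-4*((10 + 5*(-5) - 1*(-5)*10) - 1*3))/(-8 - 3) = -4*((10 - 25 + 50) - 3)/(-11) = -4*(35 - 3)*(-1/11) = -4*32*(-1/11) = -128*(-1/11) = 128/11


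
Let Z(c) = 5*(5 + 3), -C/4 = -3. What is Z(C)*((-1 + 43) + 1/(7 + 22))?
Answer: 48760/29 ≈ 1681.4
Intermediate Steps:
C = 12 (C = -4*(-3) = 12)
Z(c) = 40 (Z(c) = 5*8 = 40)
Z(C)*((-1 + 43) + 1/(7 + 22)) = 40*((-1 + 43) + 1/(7 + 22)) = 40*(42 + 1/29) = 40*(1219/29) = 48760/29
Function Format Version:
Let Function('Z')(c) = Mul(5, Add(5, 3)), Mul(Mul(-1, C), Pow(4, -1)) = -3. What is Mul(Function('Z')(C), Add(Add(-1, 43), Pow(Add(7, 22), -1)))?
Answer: Rational(48760, 29) ≈ 1681.4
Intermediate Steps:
C = 12 (C = Mul(-4, -3) = 12)
Function('Z')(c) = 40 (Function('Z')(c) = Mul(5, 8) = 40)
Mul(Function('Z')(C), Add(Add(-1, 43), Pow(Add(7, 22), -1))) = Mul(40, Add(Add(-1, 43), Pow(Add(7, 22), -1))) = Mul(40, Add(42, Pow(29, -1))) = Mul(40, Add(42, Rational(1, 29))) = Mul(40, Rational(1219, 29)) = Rational(48760, 29)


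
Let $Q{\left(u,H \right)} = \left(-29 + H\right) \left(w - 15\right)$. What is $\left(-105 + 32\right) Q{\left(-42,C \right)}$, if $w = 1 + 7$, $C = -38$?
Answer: $-34237$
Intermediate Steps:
$w = 8$
$Q{\left(u,H \right)} = 203 - 7 H$ ($Q{\left(u,H \right)} = \left(-29 + H\right) \left(8 - 15\right) = \left(-29 + H\right) \left(-7\right) = 203 - 7 H$)
$\left(-105 + 32\right) Q{\left(-42,C \right)} = \left(-105 + 32\right) \left(203 - -266\right) = - 73 \left(203 + 266\right) = \left(-73\right) 469 = -34237$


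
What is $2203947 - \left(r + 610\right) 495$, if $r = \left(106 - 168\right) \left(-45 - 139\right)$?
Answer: $-3744963$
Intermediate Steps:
$r = 11408$ ($r = \left(-62\right) \left(-184\right) = 11408$)
$2203947 - \left(r + 610\right) 495 = 2203947 - \left(11408 + 610\right) 495 = 2203947 - 12018 \cdot 495 = 2203947 - 5948910 = -3744963$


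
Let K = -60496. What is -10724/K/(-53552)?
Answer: -2681/809920448 ≈ -3.3102e-6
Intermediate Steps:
-10724/K/(-53552) = -10724/(-60496)/(-53552) = -10724*(-1/60496)*(-1/53552) = (2681/15124)*(-1/53552) = -2681/809920448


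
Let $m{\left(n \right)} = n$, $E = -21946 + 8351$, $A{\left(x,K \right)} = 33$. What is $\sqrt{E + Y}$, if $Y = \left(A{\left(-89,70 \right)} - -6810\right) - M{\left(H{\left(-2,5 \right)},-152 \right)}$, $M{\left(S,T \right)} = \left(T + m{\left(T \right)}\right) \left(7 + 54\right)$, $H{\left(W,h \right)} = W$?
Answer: $4 \sqrt{737} \approx 108.59$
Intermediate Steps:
$E = -13595$
$M{\left(S,T \right)} = 122 T$ ($M{\left(S,T \right)} = \left(T + T\right) \left(7 + 54\right) = 2 T 61 = 122 T$)
$Y = 25387$ ($Y = \left(33 - -6810\right) - 122 \left(-152\right) = \left(33 + 6810\right) - -18544 = 6843 + 18544 = 25387$)
$\sqrt{E + Y} = \sqrt{-13595 + 25387} = \sqrt{11792} = 4 \sqrt{737}$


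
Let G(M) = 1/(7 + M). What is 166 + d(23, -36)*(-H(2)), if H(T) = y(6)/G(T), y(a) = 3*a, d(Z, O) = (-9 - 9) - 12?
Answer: 5026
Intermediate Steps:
d(Z, O) = -30 (d(Z, O) = -18 - 12 = -30)
H(T) = 126 + 18*T (H(T) = (3*6)/(1/(7 + T)) = 18*(7 + T) = 126 + 18*T)
166 + d(23, -36)*(-H(2)) = 166 - (-30)*(126 + 18*2) = 166 - (-30)*(126 + 36) = 166 - (-30)*162 = 166 - 30*(-162) = 166 + 4860 = 5026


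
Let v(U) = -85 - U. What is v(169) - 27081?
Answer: -27335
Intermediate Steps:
v(169) - 27081 = (-85 - 1*169) - 27081 = (-85 - 169) - 27081 = -254 - 27081 = -27335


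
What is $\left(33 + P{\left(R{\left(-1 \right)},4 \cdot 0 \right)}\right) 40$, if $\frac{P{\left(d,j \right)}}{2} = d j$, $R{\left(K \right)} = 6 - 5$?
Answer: $1320$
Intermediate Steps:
$R{\left(K \right)} = 1$
$P{\left(d,j \right)} = 2 d j$
$\left(33 + P{\left(R{\left(-1 \right)},4 \cdot 0 \right)}\right) 40 = \left(33 + 2 \cdot 1 \cdot 4 \cdot 0\right) 40 = \left(33 + 2 \cdot 1 \cdot 0\right) 40 = \left(33 + 0\right) 40 = 33 \cdot 40 = 1320$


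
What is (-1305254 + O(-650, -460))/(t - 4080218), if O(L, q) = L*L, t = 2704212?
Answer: 441377/688003 ≈ 0.64153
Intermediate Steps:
O(L, q) = L**2
(-1305254 + O(-650, -460))/(t - 4080218) = (-1305254 + (-650)**2)/(2704212 - 4080218) = (-1305254 + 422500)/(-1376006) = -882754*(-1/1376006) = 441377/688003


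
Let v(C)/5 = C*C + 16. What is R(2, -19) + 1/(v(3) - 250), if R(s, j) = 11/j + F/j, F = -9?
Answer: -269/2375 ≈ -0.11326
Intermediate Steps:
R(s, j) = 2/j (R(s, j) = 11/j - 9/j = 2/j)
v(C) = 80 + 5*C² (v(C) = 5*(C*C + 16) = 5*(C² + 16) = 5*(16 + C²) = 80 + 5*C²)
R(2, -19) + 1/(v(3) - 250) = 2/(-19) + 1/((80 + 5*3²) - 250) = 2*(-1/19) + 1/((80 + 5*9) - 250) = -2/19 + 1/((80 + 45) - 250) = -2/19 + 1/(125 - 250) = -2/19 + 1/(-125) = -2/19 - 1/125 = -269/2375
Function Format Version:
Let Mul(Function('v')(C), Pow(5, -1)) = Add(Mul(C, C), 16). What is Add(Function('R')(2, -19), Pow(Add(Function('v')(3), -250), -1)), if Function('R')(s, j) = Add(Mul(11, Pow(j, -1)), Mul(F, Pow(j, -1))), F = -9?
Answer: Rational(-269, 2375) ≈ -0.11326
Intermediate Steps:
Function('R')(s, j) = Mul(2, Pow(j, -1)) (Function('R')(s, j) = Add(Mul(11, Pow(j, -1)), Mul(-9, Pow(j, -1))) = Mul(2, Pow(j, -1)))
Function('v')(C) = Add(80, Mul(5, Pow(C, 2))) (Function('v')(C) = Mul(5, Add(Mul(C, C), 16)) = Mul(5, Add(Pow(C, 2), 16)) = Mul(5, Add(16, Pow(C, 2))) = Add(80, Mul(5, Pow(C, 2))))
Add(Function('R')(2, -19), Pow(Add(Function('v')(3), -250), -1)) = Add(Mul(2, Pow(-19, -1)), Pow(Add(Add(80, Mul(5, Pow(3, 2))), -250), -1)) = Add(Mul(2, Rational(-1, 19)), Pow(Add(Add(80, Mul(5, 9)), -250), -1)) = Add(Rational(-2, 19), Pow(Add(Add(80, 45), -250), -1)) = Add(Rational(-2, 19), Pow(Add(125, -250), -1)) = Add(Rational(-2, 19), Pow(-125, -1)) = Add(Rational(-2, 19), Rational(-1, 125)) = Rational(-269, 2375)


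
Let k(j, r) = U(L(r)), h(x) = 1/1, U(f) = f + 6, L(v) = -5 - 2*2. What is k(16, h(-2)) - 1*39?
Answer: -42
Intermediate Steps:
L(v) = -9 (L(v) = -5 - 4 = -9)
U(f) = 6 + f
h(x) = 1
k(j, r) = -3 (k(j, r) = 6 - 9 = -3)
k(16, h(-2)) - 1*39 = -3 - 1*39 = -3 - 39 = -42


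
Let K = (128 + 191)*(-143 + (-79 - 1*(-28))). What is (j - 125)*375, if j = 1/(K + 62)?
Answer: -966000125/20608 ≈ -46875.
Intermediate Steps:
K = -61886 (K = 319*(-143 + (-79 + 28)) = 319*(-143 - 51) = 319*(-194) = -61886)
j = -1/61824 (j = 1/(-61886 + 62) = 1/(-61824) = -1/61824 ≈ -1.6175e-5)
(j - 125)*375 = (-1/61824 - 125)*375 = -7728001/61824*375 = -966000125/20608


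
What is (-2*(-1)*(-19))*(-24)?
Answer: 912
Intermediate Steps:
(-2*(-1)*(-19))*(-24) = (2*(-19))*(-24) = -38*(-24) = 912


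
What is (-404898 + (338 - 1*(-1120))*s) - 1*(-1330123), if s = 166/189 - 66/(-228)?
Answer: 123281374/133 ≈ 9.2693e+5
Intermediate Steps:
s = 8387/7182 (s = 166*(1/189) - 66*(-1/228) = 166/189 + 11/38 = 8387/7182 ≈ 1.1678)
(-404898 + (338 - 1*(-1120))*s) - 1*(-1330123) = (-404898 + (338 - 1*(-1120))*(8387/7182)) - 1*(-1330123) = (-404898 + (338 + 1120)*(8387/7182)) + 1330123 = (-404898 + 1458*(8387/7182)) + 1330123 = (-404898 + 226449/133) + 1330123 = -53624985/133 + 1330123 = 123281374/133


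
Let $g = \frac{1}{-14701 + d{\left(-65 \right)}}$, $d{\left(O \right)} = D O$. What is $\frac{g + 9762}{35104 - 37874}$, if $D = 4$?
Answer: $- \frac{146049281}{41441970} \approx -3.5242$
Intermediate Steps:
$d{\left(O \right)} = 4 O$
$g = - \frac{1}{14961}$ ($g = \frac{1}{-14701 + 4 \left(-65\right)} = \frac{1}{-14701 - 260} = \frac{1}{-14961} = - \frac{1}{14961} \approx -6.684 \cdot 10^{-5}$)
$\frac{g + 9762}{35104 - 37874} = \frac{- \frac{1}{14961} + 9762}{35104 - 37874} = \frac{146049281}{14961 \left(-2770\right)} = \frac{146049281}{14961} \left(- \frac{1}{2770}\right) = - \frac{146049281}{41441970}$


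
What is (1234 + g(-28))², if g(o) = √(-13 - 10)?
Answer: (1234 + I*√23)² ≈ 1.5227e+6 + 1.184e+4*I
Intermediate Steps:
g(o) = I*√23 (g(o) = √(-23) = I*√23)
(1234 + g(-28))² = (1234 + I*√23)²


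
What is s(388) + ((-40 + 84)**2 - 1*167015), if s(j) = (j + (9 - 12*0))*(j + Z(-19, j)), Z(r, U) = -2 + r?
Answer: -19380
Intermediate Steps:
s(j) = (-21 + j)*(9 + j) (s(j) = (j + (9 - 12*0))*(j + (-2 - 19)) = (j + (9 + 0))*(j - 21) = (j + 9)*(-21 + j) = (9 + j)*(-21 + j) = (-21 + j)*(9 + j))
s(388) + ((-40 + 84)**2 - 1*167015) = (-189 + 388**2 - 12*388) + ((-40 + 84)**2 - 1*167015) = (-189 + 150544 - 4656) + (44**2 - 167015) = 145699 + (1936 - 167015) = 145699 - 165079 = -19380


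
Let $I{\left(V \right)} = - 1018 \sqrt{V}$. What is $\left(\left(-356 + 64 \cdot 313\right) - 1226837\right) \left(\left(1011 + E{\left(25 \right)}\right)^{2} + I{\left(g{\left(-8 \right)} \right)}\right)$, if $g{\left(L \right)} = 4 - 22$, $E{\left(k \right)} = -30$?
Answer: $-1161724667121 + 3686669694 i \sqrt{2} \approx -1.1617 \cdot 10^{12} + 5.2137 \cdot 10^{9} i$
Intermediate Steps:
$g{\left(L \right)} = -18$ ($g{\left(L \right)} = 4 - 22 = -18$)
$\left(\left(-356 + 64 \cdot 313\right) - 1226837\right) \left(\left(1011 + E{\left(25 \right)}\right)^{2} + I{\left(g{\left(-8 \right)} \right)}\right) = \left(\left(-356 + 64 \cdot 313\right) - 1226837\right) \left(\left(1011 - 30\right)^{2} - 1018 \sqrt{-18}\right) = \left(\left(-356 + 20032\right) - 1226837\right) \left(981^{2} - 1018 \cdot 3 i \sqrt{2}\right) = \left(19676 - 1226837\right) \left(962361 - 3054 i \sqrt{2}\right) = - 1207161 \left(962361 - 3054 i \sqrt{2}\right) = -1161724667121 + 3686669694 i \sqrt{2}$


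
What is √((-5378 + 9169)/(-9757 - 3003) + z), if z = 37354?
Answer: √1520460064310/6380 ≈ 193.27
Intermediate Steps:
√((-5378 + 9169)/(-9757 - 3003) + z) = √((-5378 + 9169)/(-9757 - 3003) + 37354) = √(3791/(-12760) + 37354) = √(3791*(-1/12760) + 37354) = √(-3791/12760 + 37354) = √(476633249/12760) = √1520460064310/6380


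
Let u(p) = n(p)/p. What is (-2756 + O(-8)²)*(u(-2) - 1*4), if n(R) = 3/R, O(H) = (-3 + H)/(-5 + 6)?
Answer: 34255/4 ≈ 8563.8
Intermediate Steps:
O(H) = -3 + H (O(H) = (-3 + H)/1 = (-3 + H)*1 = -3 + H)
u(p) = 3/p² (u(p) = (3/p)/p = 3/p²)
(-2756 + O(-8)²)*(u(-2) - 1*4) = (-2756 + (-3 - 8)²)*(3/(-2)² - 1*4) = (-2756 + (-11)²)*(3*(¼) - 4) = (-2756 + 121)*(¾ - 4) = -2635*(-13/4) = 34255/4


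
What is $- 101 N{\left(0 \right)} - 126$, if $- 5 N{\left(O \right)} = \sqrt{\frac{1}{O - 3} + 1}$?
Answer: $-126 + \frac{101 \sqrt{6}}{15} \approx -109.51$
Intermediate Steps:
$N{\left(O \right)} = - \frac{\sqrt{1 + \frac{1}{-3 + O}}}{5}$ ($N{\left(O \right)} = - \frac{\sqrt{\frac{1}{O - 3} + 1}}{5} = - \frac{\sqrt{\frac{1}{-3 + O} + 1}}{5} = - \frac{\sqrt{1 + \frac{1}{-3 + O}}}{5}$)
$- 101 N{\left(0 \right)} - 126 = - 101 \left(- \frac{\sqrt{\frac{-2 + 0}{-3 + 0}}}{5}\right) - 126 = - 101 \left(- \frac{\sqrt{\frac{1}{-3} \left(-2\right)}}{5}\right) - 126 = - 101 \left(- \frac{\sqrt{\left(- \frac{1}{3}\right) \left(-2\right)}}{5}\right) - 126 = - 101 \left(- \frac{\sqrt{\frac{2}{3}}}{5}\right) - 126 = - 101 \left(- \frac{\frac{1}{3} \sqrt{6}}{5}\right) - 126 = - 101 \left(- \frac{\sqrt{6}}{15}\right) - 126 = \frac{101 \sqrt{6}}{15} - 126 = -126 + \frac{101 \sqrt{6}}{15}$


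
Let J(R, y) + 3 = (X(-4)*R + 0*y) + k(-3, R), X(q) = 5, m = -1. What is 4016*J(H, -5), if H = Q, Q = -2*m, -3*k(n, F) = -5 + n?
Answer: 116464/3 ≈ 38821.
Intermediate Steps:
k(n, F) = 5/3 - n/3 (k(n, F) = -(-5 + n)/3 = 5/3 - n/3)
Q = 2 (Q = -2*(-1) = 2)
H = 2
J(R, y) = -⅓ + 5*R (J(R, y) = -3 + ((5*R + 0*y) + (5/3 - ⅓*(-3))) = -3 + ((5*R + 0) + (5/3 + 1)) = -3 + (5*R + 8/3) = -3 + (8/3 + 5*R) = -⅓ + 5*R)
4016*J(H, -5) = 4016*(-⅓ + 5*2) = 4016*(-⅓ + 10) = 4016*(29/3) = 116464/3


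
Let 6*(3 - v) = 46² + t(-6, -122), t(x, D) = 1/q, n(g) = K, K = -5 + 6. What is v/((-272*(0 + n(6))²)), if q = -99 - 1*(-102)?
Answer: 6295/4896 ≈ 1.2857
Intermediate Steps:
q = 3 (q = -99 + 102 = 3)
K = 1
n(g) = 1
t(x, D) = ⅓ (t(x, D) = 1/3 = ⅓)
v = -6295/18 (v = 3 - (46² + ⅓)/6 = 3 - (2116 + ⅓)/6 = 3 - ⅙*6349/3 = 3 - 6349/18 = -6295/18 ≈ -349.72)
v/((-272*(0 + n(6))²)) = -6295*(-1/(272*(0 + 1)²))/18 = -6295/(18*((-272*1²))) = -6295/(18*((-272*1))) = -6295/18/(-272) = -6295/18*(-1/272) = 6295/4896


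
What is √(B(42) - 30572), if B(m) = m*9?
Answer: I*√30194 ≈ 173.76*I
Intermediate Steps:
B(m) = 9*m
√(B(42) - 30572) = √(9*42 - 30572) = √(378 - 30572) = √(-30194) = I*√30194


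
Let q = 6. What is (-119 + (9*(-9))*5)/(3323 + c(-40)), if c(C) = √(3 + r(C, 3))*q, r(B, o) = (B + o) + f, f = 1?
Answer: -1741252/11043517 + 3144*I*√33/11043517 ≈ -0.15767 + 0.0016354*I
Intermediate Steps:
r(B, o) = 1 + B + o (r(B, o) = (B + o) + 1 = 1 + B + o)
c(C) = 6*√(7 + C) (c(C) = √(3 + (1 + C + 3))*6 = √(3 + (4 + C))*6 = √(7 + C)*6 = 6*√(7 + C))
(-119 + (9*(-9))*5)/(3323 + c(-40)) = (-119 + (9*(-9))*5)/(3323 + 6*√(7 - 40)) = (-119 - 81*5)/(3323 + 6*√(-33)) = (-119 - 405)/(3323 + 6*(I*√33)) = -524/(3323 + 6*I*√33)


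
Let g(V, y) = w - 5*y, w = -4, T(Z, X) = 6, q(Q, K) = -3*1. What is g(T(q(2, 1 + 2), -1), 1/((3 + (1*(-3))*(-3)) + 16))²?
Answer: 13689/784 ≈ 17.460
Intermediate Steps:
q(Q, K) = -3
g(V, y) = -4 - 5*y
g(T(q(2, 1 + 2), -1), 1/((3 + (1*(-3))*(-3)) + 16))² = (-4 - 5/((3 + (1*(-3))*(-3)) + 16))² = (-4 - 5/((3 - 3*(-3)) + 16))² = (-4 - 5/((3 + 9) + 16))² = (-4 - 5/(12 + 16))² = (-4 - 5/28)² = (-117/28)² = 13689/784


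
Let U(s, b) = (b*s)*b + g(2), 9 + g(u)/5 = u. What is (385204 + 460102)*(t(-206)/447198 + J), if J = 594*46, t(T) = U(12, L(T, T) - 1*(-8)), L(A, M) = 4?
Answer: 5164498378208785/223599 ≈ 2.3097e+10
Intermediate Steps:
g(u) = -45 + 5*u
U(s, b) = -35 + s*b² (U(s, b) = (b*s)*b + (-45 + 5*2) = s*b² + (-45 + 10) = s*b² - 35 = -35 + s*b²)
t(T) = 1693 (t(T) = -35 + 12*(4 - 1*(-8))² = -35 + 12*(4 + 8)² = -35 + 12*12² = -35 + 12*144 = -35 + 1728 = 1693)
J = 27324
(385204 + 460102)*(t(-206)/447198 + J) = (385204 + 460102)*(1693/447198 + 27324) = 845306*(1693*(1/447198) + 27324) = 845306*(1693/447198 + 27324) = 845306*(12219239845/447198) = 5164498378208785/223599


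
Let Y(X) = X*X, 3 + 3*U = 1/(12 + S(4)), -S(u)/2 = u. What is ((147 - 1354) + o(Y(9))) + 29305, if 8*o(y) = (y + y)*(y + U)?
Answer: 475515/16 ≈ 29720.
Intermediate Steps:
S(u) = -2*u
U = -11/12 (U = -1 + 1/(3*(12 - 2*4)) = -1 + 1/(3*(12 - 8)) = -1 + (⅓)/4 = -1 + (⅓)*(¼) = -1 + 1/12 = -11/12 ≈ -0.91667)
Y(X) = X²
o(y) = y*(-11/12 + y)/4 (o(y) = ((y + y)*(y - 11/12))/8 = ((2*y)*(-11/12 + y))/8 = (2*y*(-11/12 + y))/8 = y*(-11/12 + y)/4)
((147 - 1354) + o(Y(9))) + 29305 = ((147 - 1354) + (1/48)*9²*(-11 + 12*9²)) + 29305 = (-1207 + (1/48)*81*(-11 + 12*81)) + 29305 = (-1207 + (1/48)*81*(-11 + 972)) + 29305 = (-1207 + (1/48)*81*961) + 29305 = (-1207 + 25947/16) + 29305 = 6635/16 + 29305 = 475515/16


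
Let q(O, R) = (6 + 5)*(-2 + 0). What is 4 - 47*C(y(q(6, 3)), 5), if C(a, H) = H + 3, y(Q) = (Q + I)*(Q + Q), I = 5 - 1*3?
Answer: -372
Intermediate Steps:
q(O, R) = -22 (q(O, R) = 11*(-2) = -22)
I = 2 (I = 5 - 3 = 2)
y(Q) = 2*Q*(2 + Q) (y(Q) = (Q + 2)*(Q + Q) = (2 + Q)*(2*Q) = 2*Q*(2 + Q))
C(a, H) = 3 + H
4 - 47*C(y(q(6, 3)), 5) = 4 - 47*(3 + 5) = 4 - 47*8 = 4 - 376 = -372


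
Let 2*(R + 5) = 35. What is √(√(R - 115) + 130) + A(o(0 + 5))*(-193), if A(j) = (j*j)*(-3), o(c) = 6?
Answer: 20844 + √(520 + 2*I*√410)/2 ≈ 20855.0 + 0.44364*I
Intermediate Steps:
R = 25/2 (R = -5 + (½)*35 = -5 + 35/2 = 25/2 ≈ 12.500)
A(j) = -3*j² (A(j) = j²*(-3) = -3*j²)
√(√(R - 115) + 130) + A(o(0 + 5))*(-193) = √(√(25/2 - 115) + 130) - 3*6²*(-193) = √(√(-205/2) + 130) - 3*36*(-193) = √(I*√410/2 + 130) - 108*(-193) = √(130 + I*√410/2) + 20844 = 20844 + √(130 + I*√410/2)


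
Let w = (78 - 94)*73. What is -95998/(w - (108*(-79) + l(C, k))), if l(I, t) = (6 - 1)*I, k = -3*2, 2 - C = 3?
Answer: -95998/7369 ≈ -13.027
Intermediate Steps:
C = -1 (C = 2 - 1*3 = 2 - 3 = -1)
k = -6
w = -1168 (w = -16*73 = -1168)
l(I, t) = 5*I
-95998/(w - (108*(-79) + l(C, k))) = -95998/(-1168 - (108*(-79) + 5*(-1))) = -95998/(-1168 - (-8532 - 5)) = -95998/(-1168 - 1*(-8537)) = -95998/(-1168 + 8537) = -95998/7369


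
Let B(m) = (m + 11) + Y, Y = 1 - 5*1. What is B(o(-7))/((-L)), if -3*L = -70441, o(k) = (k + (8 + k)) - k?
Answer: -24/70441 ≈ -0.00034071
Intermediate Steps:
Y = -4 (Y = 1 - 5 = -4)
o(k) = 8 + k (o(k) = (8 + 2*k) - k = 8 + k)
L = 70441/3 (L = -⅓*(-70441) = 70441/3 ≈ 23480.)
B(m) = 7 + m (B(m) = (m + 11) - 4 = (11 + m) - 4 = 7 + m)
B(o(-7))/((-L)) = (7 + (8 - 7))/((-1*70441/3)) = (7 + 1)/(-70441/3) = 8*(-3/70441) = -24/70441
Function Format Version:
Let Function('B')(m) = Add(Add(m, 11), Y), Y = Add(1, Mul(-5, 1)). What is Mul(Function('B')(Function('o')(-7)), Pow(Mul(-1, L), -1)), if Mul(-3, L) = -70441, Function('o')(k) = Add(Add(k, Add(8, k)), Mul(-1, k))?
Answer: Rational(-24, 70441) ≈ -0.00034071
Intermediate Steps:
Y = -4 (Y = Add(1, -5) = -4)
Function('o')(k) = Add(8, k) (Function('o')(k) = Add(Add(8, Mul(2, k)), Mul(-1, k)) = Add(8, k))
L = Rational(70441, 3) (L = Mul(Rational(-1, 3), -70441) = Rational(70441, 3) ≈ 23480.)
Function('B')(m) = Add(7, m) (Function('B')(m) = Add(Add(m, 11), -4) = Add(Add(11, m), -4) = Add(7, m))
Mul(Function('B')(Function('o')(-7)), Pow(Mul(-1, L), -1)) = Mul(Add(7, Add(8, -7)), Pow(Mul(-1, Rational(70441, 3)), -1)) = Mul(Add(7, 1), Pow(Rational(-70441, 3), -1)) = Mul(8, Rational(-3, 70441)) = Rational(-24, 70441)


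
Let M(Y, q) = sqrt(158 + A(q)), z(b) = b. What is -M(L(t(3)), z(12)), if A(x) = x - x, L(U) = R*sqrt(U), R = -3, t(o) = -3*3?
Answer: -sqrt(158) ≈ -12.570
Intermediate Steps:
t(o) = -9
L(U) = -3*sqrt(U)
A(x) = 0
M(Y, q) = sqrt(158) (M(Y, q) = sqrt(158 + 0) = sqrt(158))
-M(L(t(3)), z(12)) = -sqrt(158)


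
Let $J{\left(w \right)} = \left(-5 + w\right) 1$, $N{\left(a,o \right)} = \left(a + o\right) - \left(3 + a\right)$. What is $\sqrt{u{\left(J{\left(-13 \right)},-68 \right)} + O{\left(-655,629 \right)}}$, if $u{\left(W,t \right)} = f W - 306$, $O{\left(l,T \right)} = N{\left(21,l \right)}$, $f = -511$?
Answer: $\sqrt{8234} \approx 90.741$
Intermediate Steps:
$N{\left(a,o \right)} = -3 + o$
$O{\left(l,T \right)} = -3 + l$
$J{\left(w \right)} = -5 + w$
$u{\left(W,t \right)} = -306 - 511 W$ ($u{\left(W,t \right)} = - 511 W - 306 = -306 - 511 W$)
$\sqrt{u{\left(J{\left(-13 \right)},-68 \right)} + O{\left(-655,629 \right)}} = \sqrt{\left(-306 - 511 \left(-5 - 13\right)\right) - 658} = \sqrt{\left(-306 - -9198\right) - 658} = \sqrt{\left(-306 + 9198\right) - 658} = \sqrt{8892 - 658} = \sqrt{8234}$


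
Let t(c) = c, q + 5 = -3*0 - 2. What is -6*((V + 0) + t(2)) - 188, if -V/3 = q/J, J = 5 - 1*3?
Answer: -263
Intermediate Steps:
q = -7 (q = -5 + (-3*0 - 2) = -5 + (0 - 2) = -5 - 2 = -7)
J = 2 (J = 5 - 3 = 2)
V = 21/2 (V = -(-21)/2 = -3*(-7/2) = 21/2 ≈ 10.500)
-6*((V + 0) + t(2)) - 188 = -6*((21/2 + 0) + 2) - 188 = -6*(21/2 + 2) - 188 = -6*25/2 - 188 = -75 - 188 = -263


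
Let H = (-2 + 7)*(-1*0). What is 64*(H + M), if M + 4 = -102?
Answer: -6784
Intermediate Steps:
M = -106 (M = -4 - 102 = -106)
H = 0 (H = 5*0 = 0)
64*(H + M) = 64*(0 - 106) = 64*(-106) = -6784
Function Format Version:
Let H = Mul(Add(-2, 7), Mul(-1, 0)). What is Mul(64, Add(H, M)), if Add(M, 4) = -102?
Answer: -6784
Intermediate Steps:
M = -106 (M = Add(-4, -102) = -106)
H = 0 (H = Mul(5, 0) = 0)
Mul(64, Add(H, M)) = Mul(64, Add(0, -106)) = Mul(64, -106) = -6784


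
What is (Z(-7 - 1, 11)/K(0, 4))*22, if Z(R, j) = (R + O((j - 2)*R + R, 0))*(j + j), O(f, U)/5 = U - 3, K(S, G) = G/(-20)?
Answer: 55660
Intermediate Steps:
K(S, G) = -G/20 (K(S, G) = G*(-1/20) = -G/20)
O(f, U) = -15 + 5*U (O(f, U) = 5*(U - 3) = 5*(-3 + U) = -15 + 5*U)
Z(R, j) = 2*j*(-15 + R) (Z(R, j) = (R + (-15 + 5*0))*(j + j) = (R + (-15 + 0))*(2*j) = (R - 15)*(2*j) = (-15 + R)*(2*j) = 2*j*(-15 + R))
(Z(-7 - 1, 11)/K(0, 4))*22 = ((2*11*(-15 + (-7 - 1)))/((-1/20*4)))*22 = ((2*11*(-15 - 8))/(-⅕))*22 = ((2*11*(-23))*(-5))*22 = -506*(-5)*22 = 2530*22 = 55660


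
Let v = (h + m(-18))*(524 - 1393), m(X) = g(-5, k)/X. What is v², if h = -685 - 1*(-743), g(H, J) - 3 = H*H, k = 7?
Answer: 194879868304/81 ≈ 2.4059e+9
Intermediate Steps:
g(H, J) = 3 + H² (g(H, J) = 3 + H*H = 3 + H²)
m(X) = 28/X (m(X) = (3 + (-5)²)/X = (3 + 25)/X = 28/X)
h = 58 (h = -685 + 743 = 58)
v = -441452/9 (v = (58 + 28/(-18))*(524 - 1393) = (58 + 28*(-1/18))*(-869) = (58 - 14/9)*(-869) = (508/9)*(-869) = -441452/9 ≈ -49050.)
v² = (-441452/9)² = 194879868304/81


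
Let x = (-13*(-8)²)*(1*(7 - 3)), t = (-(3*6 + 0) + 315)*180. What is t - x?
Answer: 56788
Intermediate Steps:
t = 53460 (t = (-(18 + 0) + 315)*180 = (-1*18 + 315)*180 = (-18 + 315)*180 = 297*180 = 53460)
x = -3328 (x = (-13*64)*(1*4) = -832*4 = -3328)
t - x = 53460 - 1*(-3328) = 53460 + 3328 = 56788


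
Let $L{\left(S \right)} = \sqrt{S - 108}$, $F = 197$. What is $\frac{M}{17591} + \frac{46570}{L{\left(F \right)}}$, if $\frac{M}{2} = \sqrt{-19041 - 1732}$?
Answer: $\frac{46570 \sqrt{89}}{89} + \frac{2 i \sqrt{20773}}{17591} \approx 4936.4 + 0.016387 i$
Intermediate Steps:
$L{\left(S \right)} = \sqrt{-108 + S}$
$M = 2 i \sqrt{20773}$ ($M = 2 \sqrt{-19041 - 1732} = 2 \sqrt{-20773} = 2 i \sqrt{20773} \approx 288.26 i$)
$\frac{M}{17591} + \frac{46570}{L{\left(F \right)}} = \frac{2 i \sqrt{20773}}{17591} + \frac{46570}{\sqrt{-108 + 197}} = 2 i \sqrt{20773} \cdot \frac{1}{17591} + \frac{46570}{\sqrt{89}} = \frac{2 i \sqrt{20773}}{17591} + 46570 \frac{\sqrt{89}}{89} = \frac{2 i \sqrt{20773}}{17591} + \frac{46570 \sqrt{89}}{89} = \frac{46570 \sqrt{89}}{89} + \frac{2 i \sqrt{20773}}{17591}$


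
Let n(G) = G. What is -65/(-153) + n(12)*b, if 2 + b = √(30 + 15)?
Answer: -3607/153 + 36*√5 ≈ 56.923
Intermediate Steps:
b = -2 + 3*√5 (b = -2 + √(30 + 15) = -2 + √45 = -2 + 3*√5 ≈ 4.7082)
-65/(-153) + n(12)*b = -65/(-153) + 12*(-2 + 3*√5) = -65*(-1/153) + (-24 + 36*√5) = 65/153 + (-24 + 36*√5) = -3607/153 + 36*√5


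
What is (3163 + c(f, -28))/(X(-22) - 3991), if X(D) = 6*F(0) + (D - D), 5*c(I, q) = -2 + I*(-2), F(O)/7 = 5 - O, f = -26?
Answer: -167/199 ≈ -0.83920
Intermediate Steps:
F(O) = 35 - 7*O (F(O) = 7*(5 - O) = 35 - 7*O)
c(I, q) = -⅖ - 2*I/5 (c(I, q) = (-2 + I*(-2))/5 = (-2 - 2*I)/5 = -⅖ - 2*I/5)
X(D) = 210 (X(D) = 6*(35 - 7*0) + (D - D) = 6*(35 + 0) + 0 = 6*35 + 0 = 210 + 0 = 210)
(3163 + c(f, -28))/(X(-22) - 3991) = (3163 + (-⅖ - ⅖*(-26)))/(210 - 3991) = (3163 + (-⅖ + 52/5))/(-3781) = (3163 + 10)*(-1/3781) = 3173*(-1/3781) = -167/199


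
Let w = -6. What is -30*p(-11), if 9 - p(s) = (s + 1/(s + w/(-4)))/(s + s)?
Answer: -53265/209 ≈ -254.86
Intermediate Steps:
p(s) = 9 - (s + 1/(3/2 + s))/(2*s) (p(s) = 9 - (s + 1/(s - 6/(-4)))/(s + s) = 9 - (s + 1/(s - 6*(-¼)))/(2*s) = 9 - (s + 1/(s + 3/2))*1/(2*s) = 9 - (s + 1/(3/2 + s))*1/(2*s) = 9 - (s + 1/(3/2 + s))/(2*s))
-30*p(-11) = -15*(-2 + 34*(-11)² + 51*(-11))/((-11)*(3 + 2*(-11))) = -15*(-1)*(-2 + 34*121 - 561)/(11*(3 - 22)) = -15*(-1)*(-2 + 4114 - 561)/(11*(-19)) = -15*(-1)*(-1)*3551/(11*19) = -30*3551/418 = -53265/209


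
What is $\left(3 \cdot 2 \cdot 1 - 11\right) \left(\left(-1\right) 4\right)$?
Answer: $20$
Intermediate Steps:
$\left(3 \cdot 2 \cdot 1 - 11\right) \left(\left(-1\right) 4\right) = \left(6 \cdot 1 - 11\right) \left(-4\right) = \left(6 - 11\right) \left(-4\right) = \left(-5\right) \left(-4\right) = 20$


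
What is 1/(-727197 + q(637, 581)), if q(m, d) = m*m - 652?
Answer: -1/322080 ≈ -3.1048e-6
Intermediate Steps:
q(m, d) = -652 + m² (q(m, d) = m² - 652 = -652 + m²)
1/(-727197 + q(637, 581)) = 1/(-727197 + (-652 + 637²)) = 1/(-727197 + (-652 + 405769)) = 1/(-727197 + 405117) = 1/(-322080) = -1/322080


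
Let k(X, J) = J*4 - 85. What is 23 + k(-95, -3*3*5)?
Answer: -242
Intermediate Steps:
k(X, J) = -85 + 4*J (k(X, J) = 4*J - 85 = -85 + 4*J)
23 + k(-95, -3*3*5) = 23 + (-85 + 4*(-3*3*5)) = 23 + (-85 + 4*(-9*5)) = 23 + (-85 + 4*(-45)) = 23 + (-85 - 180) = 23 - 265 = -242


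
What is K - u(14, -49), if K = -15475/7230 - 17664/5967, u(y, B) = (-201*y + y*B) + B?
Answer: 3397529201/958698 ≈ 3543.9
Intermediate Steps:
u(y, B) = B - 201*y + B*y (u(y, B) = (-201*y + B*y) + B = B - 201*y + B*y)
K = -4890001/958698 (K = -15475*1/7230 - 17664*1/5967 = -3095/1446 - 5888/1989 = -4890001/958698 ≈ -5.1007)
K - u(14, -49) = -4890001/958698 - (-49 - 201*14 - 49*14) = -4890001/958698 - (-49 - 2814 - 686) = -4890001/958698 - 1*(-3549) = -4890001/958698 + 3549 = 3397529201/958698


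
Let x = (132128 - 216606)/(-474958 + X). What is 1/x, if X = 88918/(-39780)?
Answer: 9446959079/1680267420 ≈ 5.6223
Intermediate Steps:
X = -44459/19890 (X = 88918*(-1/39780) = -44459/19890 ≈ -2.2352)
x = 1680267420/9446959079 (x = (132128 - 216606)/(-474958 - 44459/19890) = -84478/(-9446959079/19890) = -84478*(-19890/9446959079) = 1680267420/9446959079 ≈ 0.17786)
1/x = 1/(1680267420/9446959079) = 9446959079/1680267420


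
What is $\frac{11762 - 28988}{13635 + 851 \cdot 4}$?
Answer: $- \frac{1566}{1549} \approx -1.011$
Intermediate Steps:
$\frac{11762 - 28988}{13635 + 851 \cdot 4} = - \frac{17226}{13635 + 3404} = - \frac{17226}{17039} = \left(-17226\right) \frac{1}{17039} = - \frac{1566}{1549}$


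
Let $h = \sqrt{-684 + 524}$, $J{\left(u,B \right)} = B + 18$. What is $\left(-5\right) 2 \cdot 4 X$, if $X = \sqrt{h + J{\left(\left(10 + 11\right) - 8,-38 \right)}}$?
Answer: $- 80 \sqrt{-5 + i \sqrt{10}} \approx -54.143 - 186.9 i$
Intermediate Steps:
$J{\left(u,B \right)} = 18 + B$
$h = 4 i \sqrt{10}$ ($h = \sqrt{-160} = 4 i \sqrt{10} \approx 12.649 i$)
$X = \sqrt{-20 + 4 i \sqrt{10}}$ ($X = \sqrt{4 i \sqrt{10} + \left(18 - 38\right)} = \sqrt{4 i \sqrt{10} - 20} = \sqrt{-20 + 4 i \sqrt{10}} \approx 1.3536 + 4.6725 i$)
$\left(-5\right) 2 \cdot 4 X = \left(-5\right) 2 \cdot 4 \cdot 2 \sqrt{-5 + i \sqrt{10}} = \left(-10\right) 4 \cdot 2 \sqrt{-5 + i \sqrt{10}} = - 40 \cdot 2 \sqrt{-5 + i \sqrt{10}} = - 80 \sqrt{-5 + i \sqrt{10}}$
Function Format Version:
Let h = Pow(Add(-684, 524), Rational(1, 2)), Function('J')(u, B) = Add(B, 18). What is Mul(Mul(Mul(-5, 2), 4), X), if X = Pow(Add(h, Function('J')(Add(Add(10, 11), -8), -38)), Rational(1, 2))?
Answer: Mul(-80, Pow(Add(-5, Mul(I, Pow(10, Rational(1, 2)))), Rational(1, 2))) ≈ Add(-54.143, Mul(-186.90, I))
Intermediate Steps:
Function('J')(u, B) = Add(18, B)
h = Mul(4, I, Pow(10, Rational(1, 2))) (h = Pow(-160, Rational(1, 2)) = Mul(4, I, Pow(10, Rational(1, 2))) ≈ Mul(12.649, I))
X = Pow(Add(-20, Mul(4, I, Pow(10, Rational(1, 2)))), Rational(1, 2)) (X = Pow(Add(Mul(4, I, Pow(10, Rational(1, 2))), Add(18, -38)), Rational(1, 2)) = Pow(Add(Mul(4, I, Pow(10, Rational(1, 2))), -20), Rational(1, 2)) = Pow(Add(-20, Mul(4, I, Pow(10, Rational(1, 2)))), Rational(1, 2)) ≈ Add(1.3536, Mul(4.6725, I)))
Mul(Mul(Mul(-5, 2), 4), X) = Mul(Mul(Mul(-5, 2), 4), Mul(2, Pow(Add(-5, Mul(I, Pow(10, Rational(1, 2)))), Rational(1, 2)))) = Mul(Mul(-10, 4), Mul(2, Pow(Add(-5, Mul(I, Pow(10, Rational(1, 2)))), Rational(1, 2)))) = Mul(-40, Mul(2, Pow(Add(-5, Mul(I, Pow(10, Rational(1, 2)))), Rational(1, 2)))) = Mul(-80, Pow(Add(-5, Mul(I, Pow(10, Rational(1, 2)))), Rational(1, 2)))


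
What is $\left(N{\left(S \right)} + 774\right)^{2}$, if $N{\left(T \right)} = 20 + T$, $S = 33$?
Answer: $683929$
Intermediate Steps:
$\left(N{\left(S \right)} + 774\right)^{2} = \left(\left(20 + 33\right) + 774\right)^{2} = \left(53 + 774\right)^{2} = 827^{2} = 683929$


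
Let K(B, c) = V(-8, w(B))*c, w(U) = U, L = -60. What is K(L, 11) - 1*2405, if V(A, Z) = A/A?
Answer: -2394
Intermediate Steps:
V(A, Z) = 1
K(B, c) = c (K(B, c) = 1*c = c)
K(L, 11) - 1*2405 = 11 - 1*2405 = 11 - 2405 = -2394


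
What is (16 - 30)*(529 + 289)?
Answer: -11452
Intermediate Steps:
(16 - 30)*(529 + 289) = -14*818 = -11452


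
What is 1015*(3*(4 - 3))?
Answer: 3045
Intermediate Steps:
1015*(3*(4 - 3)) = 1015*(3*1) = 1015*3 = 3045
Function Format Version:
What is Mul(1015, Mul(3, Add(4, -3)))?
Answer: 3045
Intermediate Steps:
Mul(1015, Mul(3, Add(4, -3))) = Mul(1015, Mul(3, 1)) = Mul(1015, 3) = 3045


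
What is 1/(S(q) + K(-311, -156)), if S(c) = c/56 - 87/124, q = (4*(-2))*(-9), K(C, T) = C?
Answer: -868/269441 ≈ -0.0032215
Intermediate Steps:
q = 72 (q = -8*(-9) = 72)
S(c) = -87/124 + c/56 (S(c) = c*(1/56) - 87*1/124 = c/56 - 87/124 = -87/124 + c/56)
1/(S(q) + K(-311, -156)) = 1/((-87/124 + (1/56)*72) - 311) = 1/((-87/124 + 9/7) - 311) = 1/(507/868 - 311) = 1/(-269441/868) = -868/269441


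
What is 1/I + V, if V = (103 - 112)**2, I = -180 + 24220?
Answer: 1947241/24040 ≈ 81.000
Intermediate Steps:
I = 24040
V = 81 (V = (-9)**2 = 81)
1/I + V = 1/24040 + 81 = 1947241/24040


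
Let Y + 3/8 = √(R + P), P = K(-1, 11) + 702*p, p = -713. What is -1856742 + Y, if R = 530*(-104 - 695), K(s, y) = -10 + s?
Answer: -14853939/8 + I*√924007 ≈ -1.8567e+6 + 961.25*I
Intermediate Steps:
R = -423470 (R = 530*(-799) = -423470)
P = -500537 (P = (-10 - 1) + 702*(-713) = -11 - 500526 = -500537)
Y = -3/8 + I*√924007 (Y = -3/8 + √(-423470 - 500537) = -3/8 + √(-924007) = -3/8 + I*√924007 ≈ -0.375 + 961.25*I)
-1856742 + Y = -1856742 + (-3/8 + I*√924007) = -14853939/8 + I*√924007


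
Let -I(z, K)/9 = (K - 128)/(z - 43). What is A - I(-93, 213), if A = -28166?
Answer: -225373/8 ≈ -28172.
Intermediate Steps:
I(z, K) = -9*(-128 + K)/(-43 + z) (I(z, K) = -9*(K - 128)/(z - 43) = -9*(-128 + K)/(-43 + z))
A - I(-93, 213) = -28166 - 9*(128 - 1*213)/(-43 - 93) = -28166 - 9*(128 - 213)/(-136) = -28166 - 9*(-1)*(-85)/136 = -28166 - 1*45/8 = -28166 - 45/8 = -225373/8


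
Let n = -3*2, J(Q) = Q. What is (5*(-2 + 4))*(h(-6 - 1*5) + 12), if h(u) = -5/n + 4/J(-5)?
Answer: 361/3 ≈ 120.33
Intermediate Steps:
n = -6
h(u) = 1/30 (h(u) = -5/(-6) + 4/(-5) = -5*(-⅙) + 4*(-⅕) = ⅚ - ⅘ = 1/30)
(5*(-2 + 4))*(h(-6 - 1*5) + 12) = (5*(-2 + 4))*(1/30 + 12) = (5*2)*(361/30) = 10*(361/30) = 361/3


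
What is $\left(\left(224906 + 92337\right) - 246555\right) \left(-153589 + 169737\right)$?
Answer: $1141469824$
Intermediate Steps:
$\left(\left(224906 + 92337\right) - 246555\right) \left(-153589 + 169737\right) = \left(317243 - 246555\right) 16148 = 70688 \cdot 16148 = 1141469824$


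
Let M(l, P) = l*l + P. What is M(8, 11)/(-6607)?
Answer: -75/6607 ≈ -0.011352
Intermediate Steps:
M(l, P) = P + l² (M(l, P) = l² + P = P + l²)
M(8, 11)/(-6607) = (11 + 8²)/(-6607) = (11 + 64)*(-1/6607) = 75*(-1/6607) = -75/6607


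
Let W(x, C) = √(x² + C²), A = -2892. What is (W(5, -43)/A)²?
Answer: 937/4181832 ≈ 0.00022406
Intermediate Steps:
W(x, C) = √(C² + x²)
(W(5, -43)/A)² = (√((-43)² + 5²)/(-2892))² = (√(1849 + 25)*(-1/2892))² = (√1874*(-1/2892))² = (-√1874/2892)² = 937/4181832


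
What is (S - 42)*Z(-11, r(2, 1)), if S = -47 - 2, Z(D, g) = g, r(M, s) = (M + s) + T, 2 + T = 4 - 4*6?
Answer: 1729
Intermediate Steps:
T = -22 (T = -2 + (4 - 4*6) = -2 + (4 - 24) = -2 - 20 = -22)
r(M, s) = -22 + M + s (r(M, s) = (M + s) - 22 = -22 + M + s)
S = -49
(S - 42)*Z(-11, r(2, 1)) = (-49 - 42)*(-22 + 2 + 1) = -91*(-19) = 1729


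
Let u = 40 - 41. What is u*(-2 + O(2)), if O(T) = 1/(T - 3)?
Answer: 3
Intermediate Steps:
O(T) = 1/(-3 + T)
u = -1
u*(-2 + O(2)) = -(-2 + 1/(-3 + 2)) = -(-2 + 1/(-1)) = -(-2 - 1) = -1*(-3) = 3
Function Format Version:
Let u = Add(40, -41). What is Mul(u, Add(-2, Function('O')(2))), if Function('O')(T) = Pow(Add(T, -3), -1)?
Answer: 3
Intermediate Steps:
Function('O')(T) = Pow(Add(-3, T), -1)
u = -1
Mul(u, Add(-2, Function('O')(2))) = Mul(-1, Add(-2, Pow(Add(-3, 2), -1))) = Mul(-1, Add(-2, Pow(-1, -1))) = Mul(-1, Add(-2, -1)) = Mul(-1, -3) = 3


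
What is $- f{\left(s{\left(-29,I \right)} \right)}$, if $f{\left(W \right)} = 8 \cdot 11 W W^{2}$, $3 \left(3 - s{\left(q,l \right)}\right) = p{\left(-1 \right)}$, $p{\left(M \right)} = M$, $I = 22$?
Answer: $- \frac{88000}{27} \approx -3259.3$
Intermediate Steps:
$s{\left(q,l \right)} = \frac{10}{3}$ ($s{\left(q,l \right)} = 3 - - \frac{1}{3} = 3 + \frac{1}{3} = \frac{10}{3}$)
$f{\left(W \right)} = 88 W^{3}$ ($f{\left(W \right)} = 88 W W^{2} = 88 W^{3}$)
$- f{\left(s{\left(-29,I \right)} \right)} = - 88 \left(\frac{10}{3}\right)^{3} = - \frac{88 \cdot 1000}{27} = \left(-1\right) \frac{88000}{27} = - \frac{88000}{27}$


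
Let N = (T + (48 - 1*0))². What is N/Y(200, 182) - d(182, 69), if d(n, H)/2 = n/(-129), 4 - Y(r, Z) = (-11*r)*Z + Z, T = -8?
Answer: 72943604/25814319 ≈ 2.8257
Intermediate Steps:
Y(r, Z) = 4 - Z + 11*Z*r (Y(r, Z) = 4 - ((-11*r)*Z + Z) = 4 - (-11*Z*r + Z) = 4 - (Z - 11*Z*r) = 4 + (-Z + 11*Z*r) = 4 - Z + 11*Z*r)
N = 1600 (N = (-8 + (48 - 1*0))² = (-8 + (48 + 0))² = (-8 + 48)² = 40² = 1600)
d(n, H) = -2*n/129 (d(n, H) = 2*(n/(-129)) = 2*(n*(-1/129)) = 2*(-n/129) = -2*n/129)
N/Y(200, 182) - d(182, 69) = 1600/(4 - 1*182 + 11*182*200) - (-2)*182/129 = 1600/(4 - 182 + 400400) - 1*(-364/129) = 1600/400222 + 364/129 = 1600*(1/400222) + 364/129 = 800/200111 + 364/129 = 72943604/25814319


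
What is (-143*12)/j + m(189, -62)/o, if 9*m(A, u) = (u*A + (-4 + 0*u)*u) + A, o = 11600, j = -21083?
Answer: -2023687/75898800 ≈ -0.026663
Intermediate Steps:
m(A, u) = -4*u/9 + A/9 + A*u/9 (m(A, u) = ((u*A + (-4 + 0*u)*u) + A)/9 = ((A*u + (-4 + 0)*u) + A)/9 = ((A*u - 4*u) + A)/9 = ((-4*u + A*u) + A)/9 = (A - 4*u + A*u)/9 = -4*u/9 + A/9 + A*u/9)
(-143*12)/j + m(189, -62)/o = -143*12/(-21083) + (-4/9*(-62) + (⅑)*189 + (⅑)*189*(-62))/11600 = -1716*(-1/21083) + (248/9 + 21 - 1302)*(1/11600) = 1716/21083 - 11281/9*1/11600 = 1716/21083 - 389/3600 = -2023687/75898800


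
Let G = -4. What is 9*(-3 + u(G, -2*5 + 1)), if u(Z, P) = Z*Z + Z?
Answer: 81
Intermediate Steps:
u(Z, P) = Z + Z² (u(Z, P) = Z² + Z = Z + Z²)
9*(-3 + u(G, -2*5 + 1)) = 9*(-3 - 4*(1 - 4)) = 9*(-3 - 4*(-3)) = 9*(-3 + 12) = 9*9 = 81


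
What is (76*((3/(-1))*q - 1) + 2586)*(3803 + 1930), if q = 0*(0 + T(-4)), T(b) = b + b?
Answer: 14389830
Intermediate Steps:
T(b) = 2*b
q = 0 (q = 0*(0 + 2*(-4)) = 0*(0 - 8) = 0*(-8) = 0)
(76*((3/(-1))*q - 1) + 2586)*(3803 + 1930) = (76*((3/(-1))*0 - 1) + 2586)*(3803 + 1930) = (76*((3*(-1))*0 - 1) + 2586)*5733 = (76*(-3*0 - 1) + 2586)*5733 = (76*(0 - 1) + 2586)*5733 = (76*(-1) + 2586)*5733 = (-76 + 2586)*5733 = 2510*5733 = 14389830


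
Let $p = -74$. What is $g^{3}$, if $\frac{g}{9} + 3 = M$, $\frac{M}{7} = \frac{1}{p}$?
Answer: $- \frac{8754552981}{405224} \approx -21604.0$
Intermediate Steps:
$M = - \frac{7}{74}$ ($M = \frac{7}{-74} = 7 \left(- \frac{1}{74}\right) = - \frac{7}{74} \approx -0.094595$)
$g = - \frac{2061}{74}$ ($g = -27 + 9 \left(- \frac{7}{74}\right) = -27 - \frac{63}{74} = - \frac{2061}{74} \approx -27.851$)
$g^{3} = \left(- \frac{2061}{74}\right)^{3} = - \frac{8754552981}{405224}$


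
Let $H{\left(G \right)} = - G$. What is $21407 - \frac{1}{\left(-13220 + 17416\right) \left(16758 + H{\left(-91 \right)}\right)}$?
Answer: $\frac{1513440734427}{70698404} \approx 21407.0$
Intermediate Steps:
$21407 - \frac{1}{\left(-13220 + 17416\right) \left(16758 + H{\left(-91 \right)}\right)} = 21407 - \frac{1}{\left(-13220 + 17416\right) \left(16758 - -91\right)} = 21407 - \frac{1}{4196 \left(16758 + 91\right)} = 21407 - \frac{1}{4196 \cdot 16849} = 21407 - \frac{1}{70698404} = \frac{1513440734427}{70698404}$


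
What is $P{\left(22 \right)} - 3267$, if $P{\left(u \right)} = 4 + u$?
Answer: $-3241$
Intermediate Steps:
$P{\left(22 \right)} - 3267 = \left(4 + 22\right) - 3267 = 26 - 3267 = -3241$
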